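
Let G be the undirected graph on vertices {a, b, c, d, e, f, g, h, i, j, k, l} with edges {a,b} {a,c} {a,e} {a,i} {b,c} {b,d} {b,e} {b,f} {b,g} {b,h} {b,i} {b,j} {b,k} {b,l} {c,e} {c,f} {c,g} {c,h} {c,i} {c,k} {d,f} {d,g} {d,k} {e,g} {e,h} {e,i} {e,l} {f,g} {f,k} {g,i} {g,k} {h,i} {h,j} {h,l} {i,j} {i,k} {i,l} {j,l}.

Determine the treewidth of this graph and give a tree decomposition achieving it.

Treewidth 4.
One optimal decomposition is:
Bags: B1 = {b, c, e, g, i}  B2 = {b, c, g, i, k}  B3 = {a, b, c, e, i}  B4 = {b, c, e, h, i}  B5 = {b, e, h, i, l}  B6 = {b, h, i, j, l}  B7 = {b, c, f, g, k}  B8 = {b, d, f, g, k}
Tree: B1–B2, B1–B3, B1–B4, B4–B5, B5–B6, B2–B7, B7–B8

The largest bag has 5 vertices, giving width 4; this decomposition certifies tw(G) ≤ 4. On the other hand G contains the 5-clique {b, d, f, g, k}. A clique must lie in a single bag of any decomposition, so no decomposition can have width below 4. Hence tw(G) = 4 exactly.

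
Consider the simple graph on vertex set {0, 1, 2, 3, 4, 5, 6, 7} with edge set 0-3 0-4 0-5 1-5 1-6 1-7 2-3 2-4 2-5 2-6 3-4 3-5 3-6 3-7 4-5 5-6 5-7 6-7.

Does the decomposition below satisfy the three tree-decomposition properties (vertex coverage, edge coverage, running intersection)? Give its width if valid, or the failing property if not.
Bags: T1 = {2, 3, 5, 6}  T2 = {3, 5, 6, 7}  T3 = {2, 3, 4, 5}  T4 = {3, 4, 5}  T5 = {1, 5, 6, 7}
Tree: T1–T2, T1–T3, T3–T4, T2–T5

A tree decomposition must satisfy three properties: every vertex lies in some bag; for every edge, both endpoints lie together in some bag; and for every vertex, the bags containing it form a connected subtree. Here vertex 0 appears in no bag, so the decomposition is invalid.

No — vertex 0 appears in no bag.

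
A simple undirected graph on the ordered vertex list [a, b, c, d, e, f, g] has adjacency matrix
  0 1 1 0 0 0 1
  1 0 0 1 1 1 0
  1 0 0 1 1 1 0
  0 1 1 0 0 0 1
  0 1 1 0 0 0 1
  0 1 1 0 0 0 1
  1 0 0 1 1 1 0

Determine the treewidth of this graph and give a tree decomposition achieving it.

Each bag holds 4 vertices, so the decomposition has width 3, which upper-bounds the treewidth. For the lower bound: the 4 vertex sets {b,d}, {a,c}, {g}, {e} are disjoint, each induces a connected subgraph, and every pair is joined by at least one edge of G. Contracting each set to a single vertex therefore yields K_{4} as a minor, and since treewidth is minor-monotone, tw(G) ≥ tw(K_{4}) = 3. The upper and lower bounds meet at 3, so that is the treewidth.

Treewidth 3.
One such decomposition:
Bags: B1 = {b, c, d, g}  B2 = {a, b, c, g}  B3 = {b, c, e, g}  B4 = {b, c, f, g}
Tree: B1–B2, B2–B3, B3–B4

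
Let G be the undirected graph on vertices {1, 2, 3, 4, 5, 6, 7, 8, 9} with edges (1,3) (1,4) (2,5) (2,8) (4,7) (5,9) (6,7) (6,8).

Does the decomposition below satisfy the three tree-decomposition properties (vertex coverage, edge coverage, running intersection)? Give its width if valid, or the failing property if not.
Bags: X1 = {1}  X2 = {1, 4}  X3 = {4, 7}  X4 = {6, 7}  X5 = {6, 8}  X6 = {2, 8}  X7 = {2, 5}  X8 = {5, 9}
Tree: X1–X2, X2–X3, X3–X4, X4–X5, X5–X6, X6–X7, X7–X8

No — vertex 3 appears in no bag.

A tree decomposition must satisfy three properties: every vertex lies in some bag; for every edge, both endpoints lie together in some bag; and for every vertex, the bags containing it form a connected subtree. Here vertex 3 appears in no bag, so the decomposition is invalid.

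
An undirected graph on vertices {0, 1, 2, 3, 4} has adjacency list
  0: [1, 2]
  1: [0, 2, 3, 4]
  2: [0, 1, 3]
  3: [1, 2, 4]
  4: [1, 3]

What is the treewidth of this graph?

A width-2 tree decomposition is:
Bags: B1 = {1, 2, 3}  B2 = {1, 3, 4}  B3 = {0, 1, 2}
Tree: B1–B2, B1–B3
Every bag has size at most 3, so the width is 3 − 1 = 2 and tw(G) ≤ 2. On the other hand G contains the 3-clique {0, 1, 2}. A clique must lie in a single bag of any decomposition, so no decomposition can have width below 2. Hence tw(G) = 2 exactly.

2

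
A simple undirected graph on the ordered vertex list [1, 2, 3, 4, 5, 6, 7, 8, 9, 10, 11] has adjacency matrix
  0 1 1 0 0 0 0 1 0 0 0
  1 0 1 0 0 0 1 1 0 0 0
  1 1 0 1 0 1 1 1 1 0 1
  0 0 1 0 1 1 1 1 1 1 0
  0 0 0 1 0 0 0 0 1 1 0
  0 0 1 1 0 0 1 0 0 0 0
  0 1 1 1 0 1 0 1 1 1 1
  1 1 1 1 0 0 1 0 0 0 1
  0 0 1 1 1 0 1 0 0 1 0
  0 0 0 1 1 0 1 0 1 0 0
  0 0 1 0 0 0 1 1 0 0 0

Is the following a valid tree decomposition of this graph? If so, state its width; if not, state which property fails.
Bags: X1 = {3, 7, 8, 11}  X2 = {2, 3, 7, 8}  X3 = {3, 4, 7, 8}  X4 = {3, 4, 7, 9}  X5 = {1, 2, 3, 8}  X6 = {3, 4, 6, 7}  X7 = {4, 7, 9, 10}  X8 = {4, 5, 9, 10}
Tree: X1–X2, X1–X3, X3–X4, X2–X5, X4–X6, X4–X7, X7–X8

Checking the three conditions: (i) the bags cover all of {1, 2, 3, 4, 5, 6, 7, 8, 9, 10, 11}; (ii) for each edge, some bag contains both endpoints; (iii) the bags containing any fixed vertex form a subtree. All hold, so the decomposition is valid with width 4 − 1 = 3.

Yes; width 3.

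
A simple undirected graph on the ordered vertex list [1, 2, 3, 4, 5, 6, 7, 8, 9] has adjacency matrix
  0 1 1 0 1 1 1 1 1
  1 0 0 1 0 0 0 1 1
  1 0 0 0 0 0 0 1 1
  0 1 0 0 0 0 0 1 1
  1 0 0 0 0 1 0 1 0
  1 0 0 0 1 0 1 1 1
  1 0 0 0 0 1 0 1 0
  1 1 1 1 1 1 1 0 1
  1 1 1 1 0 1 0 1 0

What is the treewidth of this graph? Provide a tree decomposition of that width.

Treewidth 3.
One optimal decomposition is:
Bags: B1 = {1, 6, 8, 9}  B2 = {1, 6, 7, 8}  B3 = {1, 2, 8, 9}  B4 = {2, 4, 8, 9}  B5 = {1, 5, 6, 8}  B6 = {1, 3, 8, 9}
Tree: B1–B2, B1–B3, B3–B4, B1–B5, B3–B6

The largest bag has 4 vertices, giving width 3; this decomposition certifies tw(G) ≤ 3. For the lower bound, the 4 vertices {1, 2, 8, 9} are pairwise adjacent, and any tree decomposition puts a clique entirely inside one bag — forcing width ≥ 3. Therefore the treewidth is 3.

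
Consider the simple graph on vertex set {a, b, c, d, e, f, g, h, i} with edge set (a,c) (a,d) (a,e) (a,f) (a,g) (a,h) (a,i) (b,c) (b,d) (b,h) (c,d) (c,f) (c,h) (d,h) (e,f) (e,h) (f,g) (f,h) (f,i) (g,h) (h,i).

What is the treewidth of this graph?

3

A width-3 tree decomposition is:
Bags: B1 = {a, e, f, h}  B2 = {a, c, f, h}  B3 = {a, f, g, h}  B4 = {a, c, d, h}  B5 = {b, c, d, h}  B6 = {a, f, h, i}
Tree: B1–B2, B1–B3, B2–B4, B4–B5, B3–B6
Every bag has size at most 4, so the width is 4 − 1 = 3 and tw(G) ≤ 3. On the other hand G contains the 4-clique {a, c, d, h}. A clique must lie in a single bag of any decomposition, so no decomposition can have width below 3. The upper and lower bounds meet at 3, so that is the treewidth.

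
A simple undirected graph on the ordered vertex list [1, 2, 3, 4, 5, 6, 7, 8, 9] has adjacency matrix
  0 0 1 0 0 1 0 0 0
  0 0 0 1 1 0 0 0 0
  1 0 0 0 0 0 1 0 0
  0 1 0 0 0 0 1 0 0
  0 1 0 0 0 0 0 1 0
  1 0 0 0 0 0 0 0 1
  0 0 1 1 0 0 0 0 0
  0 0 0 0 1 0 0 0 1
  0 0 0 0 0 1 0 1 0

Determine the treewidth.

2

A width-2 tree decomposition is:
Bags: B1 = {2, 4, 5}  B2 = {4, 5, 8}  B3 = {4, 8, 9}  B4 = {4, 6, 9}  B5 = {1, 4, 6}  B6 = {1, 3, 4}  B7 = {3, 4, 7}
Tree: B1–B2, B2–B3, B3–B4, B4–B5, B5–B6, B6–B7
Every bag has size at most 3, so the width is 3 − 1 = 2 and tw(G) ≤ 2. For the lower bound, G contains the cycle 4–2–5–8–9–6–1–3–7–4, so G is not a forest; only forests have treewidth ≤ 1, hence tw(G) ≥ 2. Therefore the treewidth is 2.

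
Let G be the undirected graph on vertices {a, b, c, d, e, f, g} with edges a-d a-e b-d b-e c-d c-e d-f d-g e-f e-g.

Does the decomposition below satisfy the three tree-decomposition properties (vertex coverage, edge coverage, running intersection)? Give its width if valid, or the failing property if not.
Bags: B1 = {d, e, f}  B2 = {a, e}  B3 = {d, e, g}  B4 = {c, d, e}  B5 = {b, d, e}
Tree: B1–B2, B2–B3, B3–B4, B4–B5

No — edge (d,a) lies in no bag.

A tree decomposition must satisfy three properties: every vertex lies in some bag; for every edge, both endpoints lie together in some bag; and for every vertex, the bags containing it form a connected subtree. Here edge (d,a) lies in no bag, so the decomposition is invalid.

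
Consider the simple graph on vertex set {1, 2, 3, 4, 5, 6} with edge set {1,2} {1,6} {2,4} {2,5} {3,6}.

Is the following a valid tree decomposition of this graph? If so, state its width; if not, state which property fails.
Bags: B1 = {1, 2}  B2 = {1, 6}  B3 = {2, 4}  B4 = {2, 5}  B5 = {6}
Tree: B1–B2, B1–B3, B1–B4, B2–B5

A tree decomposition must satisfy three properties: every vertex lies in some bag; for every edge, both endpoints lie together in some bag; and for every vertex, the bags containing it form a connected subtree. Here vertex 3 appears in no bag, so the decomposition is invalid.

No — vertex 3 appears in no bag.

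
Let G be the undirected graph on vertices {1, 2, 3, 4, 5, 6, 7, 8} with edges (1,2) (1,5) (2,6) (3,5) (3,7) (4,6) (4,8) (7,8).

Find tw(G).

A width-2 tree decomposition is:
Bags: B1 = {1, 2, 5}  B2 = {2, 3, 5}  B3 = {2, 3, 7}  B4 = {2, 7, 8}  B5 = {2, 4, 8}  B6 = {2, 4, 6}
Tree: B1–B2, B2–B3, B3–B4, B4–B5, B5–B6
The largest bag has 3 vertices, giving width 2; this decomposition certifies tw(G) ≤ 2. For the lower bound, G contains the cycle 2–1–5–3–7–8–4–6–2, so G is not a forest; only forests have treewidth ≤ 1, hence tw(G) ≥ 2. Hence tw(G) = 2 exactly.

2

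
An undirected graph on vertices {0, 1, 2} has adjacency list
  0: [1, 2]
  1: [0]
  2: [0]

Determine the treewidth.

1

A width-1 tree decomposition is:
Bags: B1 = {0, 1}  B2 = {0, 2}
Tree: B1–B2
Every bag has size at most 2, so the width is 2 − 1 = 1 and tw(G) ≤ 1. Any graph with an edge has treewidth ≥ 1, and G has the edge 1–0. The upper and lower bounds meet at 1, so that is the treewidth.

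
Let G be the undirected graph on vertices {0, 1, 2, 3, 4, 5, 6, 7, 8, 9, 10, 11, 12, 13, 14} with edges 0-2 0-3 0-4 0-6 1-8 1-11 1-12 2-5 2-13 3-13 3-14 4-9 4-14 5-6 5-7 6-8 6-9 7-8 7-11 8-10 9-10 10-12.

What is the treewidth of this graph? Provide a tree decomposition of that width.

Treewidth 3.
One optimal decomposition is:
Bags: B1 = {1, 7, 11, 12}  B2 = {1, 7, 8, 12}  B3 = {7, 8, 10, 12}  B4 = {5, 7, 8, 10}  B5 = {5, 6, 8, 10}  B6 = {5, 6, 9, 10}  B7 = {2, 5, 6, 9}  B8 = {0, 2, 6, 9}  B9 = {0, 2, 4, 9}  B10 = {0, 2, 4, 13}  B11 = {0, 3, 4, 13}  B12 = {3, 4, 13, 14}
Tree: B1–B2, B2–B3, B3–B4, B4–B5, B5–B6, B6–B7, B7–B8, B8–B9, B9–B10, B10–B11, B11–B12

The largest bag has 4 vertices, giving width 3; this decomposition certifies tw(G) ≤ 3. For the lower bound: the 4 vertex sets {1,11,12}, {7}, {8}, {5,6,9,10} are disjoint, each induces a connected subgraph, and every pair is joined by at least one edge of G. Contracting each set to a single vertex therefore yields K_{4} as a minor, and since treewidth is minor-monotone, tw(G) ≥ tw(K_{4}) = 3. Combining the bounds, tw(G) = 3.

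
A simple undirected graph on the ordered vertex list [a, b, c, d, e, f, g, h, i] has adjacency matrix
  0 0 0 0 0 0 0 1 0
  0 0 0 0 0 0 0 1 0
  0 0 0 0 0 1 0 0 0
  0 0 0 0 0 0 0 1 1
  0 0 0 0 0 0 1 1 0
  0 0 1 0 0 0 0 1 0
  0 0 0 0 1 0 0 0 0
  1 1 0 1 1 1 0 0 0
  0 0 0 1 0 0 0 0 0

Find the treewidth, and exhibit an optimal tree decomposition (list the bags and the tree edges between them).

Treewidth 1.
One optimal decomposition is:
Bags: B1 = {d, h}  B2 = {a, h}  B3 = {d, i}  B4 = {e, h}  B5 = {f, h}  B6 = {b, h}  B7 = {c, f}  B8 = {e, g}
Tree: B1–B2, B1–B3, B1–B4, B4–B5, B1–B6, B5–B7, B4–B8

Every bag has size at most 2, so the width is 2 − 1 = 1 and tw(G) ≤ 1. G has an edge, so its treewidth is at least 1. Hence tw(G) = 1 exactly.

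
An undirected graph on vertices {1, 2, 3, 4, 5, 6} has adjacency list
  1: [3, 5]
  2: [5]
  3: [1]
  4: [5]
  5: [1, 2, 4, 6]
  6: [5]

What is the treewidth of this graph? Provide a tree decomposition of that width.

Each bag holds 2 vertices, so the decomposition has width 1, which upper-bounds the treewidth. G has an edge, so its treewidth is at least 1. Hence tw(G) = 1 exactly.

Treewidth 1.
One such decomposition:
Bags: B1 = {5, 6}  B2 = {4, 5}  B3 = {1, 5}  B4 = {1, 3}  B5 = {2, 5}
Tree: B1–B2, B2–B3, B3–B4, B3–B5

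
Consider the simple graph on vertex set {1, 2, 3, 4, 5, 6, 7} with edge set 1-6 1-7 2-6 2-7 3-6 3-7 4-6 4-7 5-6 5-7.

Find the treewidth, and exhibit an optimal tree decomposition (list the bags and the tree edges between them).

The largest bag has 3 vertices, giving width 2; this decomposition certifies tw(G) ≤ 2. The edges 7–4–6–1–7 form a cycle, so G is not a tree and its treewidth is at least 2. Hence tw(G) = 2 exactly.

Treewidth 2.
Bags: B1 = {4, 6, 7}  B2 = {1, 6, 7}  B3 = {3, 6, 7}  B4 = {5, 6, 7}  B5 = {2, 6, 7}
Tree: B1–B2, B2–B3, B3–B4, B4–B5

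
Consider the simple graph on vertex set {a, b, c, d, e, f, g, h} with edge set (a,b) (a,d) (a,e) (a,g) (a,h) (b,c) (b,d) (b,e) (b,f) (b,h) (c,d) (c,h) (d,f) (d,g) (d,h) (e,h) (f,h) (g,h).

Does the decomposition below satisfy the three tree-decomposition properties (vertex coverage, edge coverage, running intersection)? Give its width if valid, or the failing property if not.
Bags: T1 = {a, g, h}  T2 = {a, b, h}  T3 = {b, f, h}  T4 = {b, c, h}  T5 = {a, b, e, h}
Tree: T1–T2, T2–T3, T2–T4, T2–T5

A tree decomposition must satisfy three properties: every vertex lies in some bag; for every edge, both endpoints lie together in some bag; and for every vertex, the bags containing it form a connected subtree. Here vertex d appears in no bag, so the decomposition is invalid.

No — vertex d appears in no bag.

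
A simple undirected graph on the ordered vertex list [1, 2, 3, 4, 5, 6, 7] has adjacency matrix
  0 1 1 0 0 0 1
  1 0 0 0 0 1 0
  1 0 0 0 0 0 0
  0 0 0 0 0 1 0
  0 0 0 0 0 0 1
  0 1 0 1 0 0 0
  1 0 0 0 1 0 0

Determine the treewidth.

A width-1 tree decomposition is:
Bags: B1 = {2, 6}  B2 = {1, 2}  B3 = {1, 7}  B4 = {5, 7}  B5 = {1, 3}  B6 = {4, 6}
Tree: B1–B2, B2–B3, B3–B4, B2–B5, B1–B6
Each bag holds 2 vertices, so the decomposition has width 1, which upper-bounds the treewidth. Since G has at least one edge (e.g. 2–6), it is not an edgeless graph, so tw(G) ≥ 1. Therefore the treewidth is 1.

1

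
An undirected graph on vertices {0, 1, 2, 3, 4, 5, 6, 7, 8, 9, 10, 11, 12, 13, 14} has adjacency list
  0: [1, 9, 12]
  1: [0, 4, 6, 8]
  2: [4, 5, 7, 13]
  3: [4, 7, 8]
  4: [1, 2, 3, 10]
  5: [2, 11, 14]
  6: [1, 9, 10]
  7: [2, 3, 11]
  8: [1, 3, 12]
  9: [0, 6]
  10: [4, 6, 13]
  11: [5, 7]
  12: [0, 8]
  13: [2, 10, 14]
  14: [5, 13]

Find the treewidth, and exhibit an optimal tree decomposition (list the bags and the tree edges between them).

Every bag has size at most 4, so the width is 4 − 1 = 3 and tw(G) ≤ 3. For the lower bound: the 4 vertex sets {0,9,12}, {6}, {1}, {3,4,8,10} are disjoint, each induces a connected subgraph, and every pair is joined by at least one edge of G. Contracting each set to a single vertex therefore yields K_{4} as a minor, and since treewidth is minor-monotone, tw(G) ≥ tw(K_{4}) = 3. Therefore the treewidth is 3.

Treewidth 3.
One optimal decomposition is:
Bags: B1 = {0, 6, 9, 12}  B2 = {0, 1, 6, 12}  B3 = {1, 6, 8, 12}  B4 = {1, 6, 8, 10}  B5 = {1, 4, 8, 10}  B6 = {3, 4, 8, 10}  B7 = {3, 4, 10, 13}  B8 = {2, 3, 4, 13}  B9 = {2, 3, 7, 13}  B10 = {2, 7, 13, 14}  B11 = {2, 5, 7, 14}  B12 = {5, 7, 11, 14}
Tree: B1–B2, B2–B3, B3–B4, B4–B5, B5–B6, B6–B7, B7–B8, B8–B9, B9–B10, B10–B11, B11–B12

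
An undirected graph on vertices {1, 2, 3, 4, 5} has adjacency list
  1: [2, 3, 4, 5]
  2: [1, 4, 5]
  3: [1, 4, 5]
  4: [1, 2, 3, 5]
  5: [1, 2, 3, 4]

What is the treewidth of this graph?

3

A width-3 tree decomposition is:
Bags: B1 = {1, 3, 4, 5}  B2 = {1, 2, 4, 5}
Tree: B1–B2
Each bag holds 4 vertices, so the decomposition has width 3, which upper-bounds the treewidth. On the other hand G contains the 4-clique {1, 2, 4, 5}. A clique must lie in a single bag of any decomposition, so no decomposition can have width below 3. Therefore the treewidth is 3.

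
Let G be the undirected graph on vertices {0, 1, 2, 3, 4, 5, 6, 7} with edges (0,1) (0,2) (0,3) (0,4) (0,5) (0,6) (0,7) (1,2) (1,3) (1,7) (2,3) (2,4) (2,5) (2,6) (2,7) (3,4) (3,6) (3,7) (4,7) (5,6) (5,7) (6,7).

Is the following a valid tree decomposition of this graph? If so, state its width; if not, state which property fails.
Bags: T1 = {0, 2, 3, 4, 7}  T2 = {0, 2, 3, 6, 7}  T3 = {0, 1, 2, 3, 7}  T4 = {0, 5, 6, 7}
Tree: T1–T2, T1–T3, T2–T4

No — edge (2,5) lies in no bag.

A tree decomposition must satisfy three properties: every vertex lies in some bag; for every edge, both endpoints lie together in some bag; and for every vertex, the bags containing it form a connected subtree. Here edge (2,5) lies in no bag, so the decomposition is invalid.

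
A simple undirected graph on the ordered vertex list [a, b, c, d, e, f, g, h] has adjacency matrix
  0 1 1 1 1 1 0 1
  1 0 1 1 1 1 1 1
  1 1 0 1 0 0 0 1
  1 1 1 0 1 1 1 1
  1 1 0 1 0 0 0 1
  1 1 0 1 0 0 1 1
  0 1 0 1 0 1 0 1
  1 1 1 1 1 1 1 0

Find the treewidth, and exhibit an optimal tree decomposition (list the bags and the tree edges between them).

Each bag holds 5 vertices, so the decomposition has width 4, which upper-bounds the treewidth. For the lower bound, the 5 vertices {b, d, f, g, h} are pairwise adjacent, and any tree decomposition puts a clique entirely inside one bag — forcing width ≥ 4. Therefore the treewidth is 4.

Treewidth 4.
One optimal decomposition is:
Bags: B1 = {a, b, d, e, h}  B2 = {a, b, d, f, h}  B3 = {b, d, f, g, h}  B4 = {a, b, c, d, h}
Tree: B1–B2, B2–B3, B2–B4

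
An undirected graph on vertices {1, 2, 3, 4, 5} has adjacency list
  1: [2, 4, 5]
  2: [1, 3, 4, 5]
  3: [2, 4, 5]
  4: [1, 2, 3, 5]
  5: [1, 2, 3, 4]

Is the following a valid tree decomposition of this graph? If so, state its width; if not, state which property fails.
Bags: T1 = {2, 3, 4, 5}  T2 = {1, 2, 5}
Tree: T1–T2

A tree decomposition must satisfy three properties: every vertex lies in some bag; for every edge, both endpoints lie together in some bag; and for every vertex, the bags containing it form a connected subtree. Here edge (4,1) lies in no bag, so the decomposition is invalid.

No — edge (4,1) lies in no bag.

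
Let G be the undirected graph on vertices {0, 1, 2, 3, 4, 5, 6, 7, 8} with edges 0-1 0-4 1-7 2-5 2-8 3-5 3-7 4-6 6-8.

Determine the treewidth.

2

A width-2 tree decomposition is:
Bags: B1 = {0, 1, 4}  B2 = {1, 4, 6}  B3 = {1, 6, 8}  B4 = {1, 2, 8}  B5 = {1, 2, 5}  B6 = {1, 3, 5}  B7 = {1, 3, 7}
Tree: B1–B2, B2–B3, B3–B4, B4–B5, B5–B6, B6–B7
The largest bag has 3 vertices, giving width 2; this decomposition certifies tw(G) ≤ 2. Since 1–0–4–6–8–2–5–3–7–1 is a cycle in G, G is not acyclic. Forests are exactly the graphs of treewidth ≤ 1, so tw(G) ≥ 2. Hence tw(G) = 2 exactly.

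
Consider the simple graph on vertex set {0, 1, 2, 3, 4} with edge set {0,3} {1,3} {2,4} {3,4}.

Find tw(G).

A width-1 tree decomposition is:
Bags: B1 = {2, 4}  B2 = {3, 4}  B3 = {0, 3}  B4 = {1, 3}
Tree: B1–B2, B2–B3, B2–B4
Each bag holds 2 vertices, so the decomposition has width 1, which upper-bounds the treewidth. Since G has at least one edge (e.g. 2–4), it is not an edgeless graph, so tw(G) ≥ 1. Therefore the treewidth is 1.

1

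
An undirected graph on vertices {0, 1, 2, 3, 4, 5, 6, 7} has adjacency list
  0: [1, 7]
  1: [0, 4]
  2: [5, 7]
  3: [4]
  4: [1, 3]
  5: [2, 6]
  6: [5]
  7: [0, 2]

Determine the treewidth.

1

A width-1 tree decomposition is:
Bags: B1 = {3, 4}  B2 = {1, 4}  B3 = {0, 1}  B4 = {0, 7}  B5 = {2, 7}  B6 = {2, 5}  B7 = {5, 6}
Tree: B1–B2, B2–B3, B3–B4, B4–B5, B5–B6, B6–B7
Each bag holds 2 vertices, so the decomposition has width 1, which upper-bounds the treewidth. G has an edge, so its treewidth is at least 1. Therefore the treewidth is 1.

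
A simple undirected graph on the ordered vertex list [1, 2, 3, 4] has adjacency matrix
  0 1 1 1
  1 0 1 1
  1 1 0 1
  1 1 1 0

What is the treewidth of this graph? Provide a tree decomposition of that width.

Treewidth 3.
One optimal decomposition is:
Bags: B1 = {1, 2, 3, 4}
Tree: (single bag)

With just one bag of size 4, the width is 4 − 1 = 3, so tw(G) ≤ 3. Conversely, {1, 2, 3, 4} is a clique of size 4, and the vertices of any clique must share a bag in every tree decomposition; so some bag has ≥ 4 vertices and tw(G) ≥ 3. Combining the bounds, tw(G) = 3.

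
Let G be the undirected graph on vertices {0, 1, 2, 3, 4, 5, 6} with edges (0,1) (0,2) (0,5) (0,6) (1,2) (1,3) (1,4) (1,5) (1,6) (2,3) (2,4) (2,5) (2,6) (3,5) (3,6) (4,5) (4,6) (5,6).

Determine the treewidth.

A width-4 tree decomposition is:
Bags: B1 = {0, 1, 2, 5, 6}  B2 = {1, 2, 3, 5, 6}  B3 = {1, 2, 4, 5, 6}
Tree: B1–B2, B2–B3
The largest bag has 5 vertices, giving width 4; this decomposition certifies tw(G) ≤ 4. For the lower bound, the 5 vertices {0, 1, 2, 5, 6} are pairwise adjacent, and any tree decomposition puts a clique entirely inside one bag — forcing width ≥ 4. Therefore the treewidth is 4.

4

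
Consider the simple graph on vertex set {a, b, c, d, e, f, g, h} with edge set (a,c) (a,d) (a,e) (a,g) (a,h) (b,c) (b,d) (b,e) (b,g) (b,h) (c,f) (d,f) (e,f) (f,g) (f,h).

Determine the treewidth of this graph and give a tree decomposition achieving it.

The largest bag has 4 vertices, giving width 3; this decomposition certifies tw(G) ≤ 3. For the lower bound: the 4 vertex sets {a,h}, {d,f}, {b}, {e} are disjoint, each induces a connected subgraph, and every pair is joined by at least one edge of G. Contracting each set to a single vertex therefore yields K_{4} as a minor, and since treewidth is minor-monotone, tw(G) ≥ tw(K_{4}) = 3. Hence tw(G) = 3 exactly.

Treewidth 3.
One such decomposition:
Bags: B1 = {a, b, f, h}  B2 = {a, b, d, f}  B3 = {a, b, e, f}  B4 = {a, b, c, f}  B5 = {a, b, f, g}
Tree: B1–B2, B2–B3, B3–B4, B4–B5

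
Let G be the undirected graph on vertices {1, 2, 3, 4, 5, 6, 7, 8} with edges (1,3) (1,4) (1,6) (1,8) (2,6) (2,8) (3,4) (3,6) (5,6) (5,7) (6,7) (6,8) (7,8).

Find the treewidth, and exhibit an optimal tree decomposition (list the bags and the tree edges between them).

Treewidth 2.
One such decomposition:
Bags: B1 = {2, 6, 8}  B2 = {6, 7, 8}  B3 = {1, 6, 8}  B4 = {5, 6, 7}  B5 = {1, 3, 6}  B6 = {1, 3, 4}
Tree: B1–B2, B2–B3, B2–B4, B3–B5, B5–B6

Each bag holds 3 vertices, so the decomposition has width 2, which upper-bounds the treewidth. Conversely, {1, 3, 4} is a clique of size 3, and the vertices of any clique must share a bag in every tree decomposition; so some bag has ≥ 3 vertices and tw(G) ≥ 2. Combining the bounds, tw(G) = 2.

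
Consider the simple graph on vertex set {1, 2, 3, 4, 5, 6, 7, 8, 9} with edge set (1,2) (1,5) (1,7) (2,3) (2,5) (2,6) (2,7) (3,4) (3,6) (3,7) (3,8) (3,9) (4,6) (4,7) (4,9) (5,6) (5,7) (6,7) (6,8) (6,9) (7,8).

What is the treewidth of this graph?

A width-3 tree decomposition is:
Bags: B1 = {2, 3, 6, 7}  B2 = {3, 4, 6, 7}  B3 = {3, 4, 6, 9}  B4 = {3, 6, 7, 8}  B5 = {2, 5, 6, 7}  B6 = {1, 2, 5, 7}
Tree: B1–B2, B2–B3, B2–B4, B1–B5, B5–B6
The largest bag has 4 vertices, giving width 3; this decomposition certifies tw(G) ≤ 3. Conversely, {1, 2, 5, 7} is a clique of size 4, and the vertices of any clique must share a bag in every tree decomposition; so some bag has ≥ 4 vertices and tw(G) ≥ 3. Therefore the treewidth is 3.

3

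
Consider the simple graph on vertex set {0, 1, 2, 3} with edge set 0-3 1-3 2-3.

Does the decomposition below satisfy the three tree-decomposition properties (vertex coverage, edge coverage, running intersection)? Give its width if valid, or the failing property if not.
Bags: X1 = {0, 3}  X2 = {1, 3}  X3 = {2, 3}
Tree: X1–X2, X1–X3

Every vertex of G appears in some bag (union = {0, 1, 2, 3}); every edge is covered by a bag; and for each vertex v the set of bags containing v is connected in the bag tree. The decomposition is therefore valid. The largest bag has 2 vertices, so the width is 1.

Yes; width 1.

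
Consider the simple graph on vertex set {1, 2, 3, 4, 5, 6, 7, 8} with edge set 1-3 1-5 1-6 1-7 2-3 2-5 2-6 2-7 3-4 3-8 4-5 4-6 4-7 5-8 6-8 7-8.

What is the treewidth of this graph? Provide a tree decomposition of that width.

Treewidth 4.
One such decomposition:
Bags: B1 = {1, 2, 4, 6, 8}  B2 = {1, 2, 4, 7, 8}  B3 = {1, 2, 4, 5, 8}  B4 = {1, 2, 3, 4, 8}
Tree: B1–B2, B2–B3, B3–B4

Each bag holds 5 vertices, so the decomposition has width 4, which upper-bounds the treewidth. For the lower bound: the 5 vertex sets {2,6}, {7,8}, {4,5}, {1}, {3} are disjoint, each induces a connected subgraph, and every pair is joined by at least one edge of G. Contracting each set to a single vertex therefore yields K_{5} as a minor, and since treewidth is minor-monotone, tw(G) ≥ tw(K_{5}) = 4. Combining the bounds, tw(G) = 4.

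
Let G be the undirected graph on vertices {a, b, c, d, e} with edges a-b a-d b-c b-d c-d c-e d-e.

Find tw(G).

2

A width-2 tree decomposition is:
Bags: B1 = {c, d, e}  B2 = {b, c, d}  B3 = {a, b, d}
Tree: B1–B2, B2–B3
Every bag has size at most 3, so the width is 3 − 1 = 2 and tw(G) ≤ 2. For the lower bound, the 3 vertices {c, d, e} are pairwise adjacent, and any tree decomposition puts a clique entirely inside one bag — forcing width ≥ 2. Hence tw(G) = 2 exactly.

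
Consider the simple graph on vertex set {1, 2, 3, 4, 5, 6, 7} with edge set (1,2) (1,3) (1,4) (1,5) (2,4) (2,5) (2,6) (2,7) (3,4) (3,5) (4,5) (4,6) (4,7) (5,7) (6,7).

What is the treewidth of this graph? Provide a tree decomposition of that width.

Treewidth 3.
One such decomposition:
Bags: B1 = {1, 2, 4, 5}  B2 = {2, 4, 5, 7}  B3 = {1, 3, 4, 5}  B4 = {2, 4, 6, 7}
Tree: B1–B2, B1–B3, B2–B4

The largest bag has 4 vertices, giving width 3; this decomposition certifies tw(G) ≤ 3. On the other hand G contains the 4-clique {1, 2, 4, 5}. A clique must lie in a single bag of any decomposition, so no decomposition can have width below 3. Therefore the treewidth is 3.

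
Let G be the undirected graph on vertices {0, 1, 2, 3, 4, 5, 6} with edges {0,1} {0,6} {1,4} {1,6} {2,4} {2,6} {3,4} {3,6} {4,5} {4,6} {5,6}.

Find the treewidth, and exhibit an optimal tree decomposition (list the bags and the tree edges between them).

Treewidth 2.
One such decomposition:
Bags: B1 = {2, 4, 6}  B2 = {1, 4, 6}  B3 = {3, 4, 6}  B4 = {4, 5, 6}  B5 = {0, 1, 6}
Tree: B1–B2, B2–B3, B2–B4, B2–B5

The largest bag has 3 vertices, giving width 2; this decomposition certifies tw(G) ≤ 2. For the lower bound, the 3 vertices {0, 1, 6} are pairwise adjacent, and any tree decomposition puts a clique entirely inside one bag — forcing width ≥ 2. Therefore the treewidth is 2.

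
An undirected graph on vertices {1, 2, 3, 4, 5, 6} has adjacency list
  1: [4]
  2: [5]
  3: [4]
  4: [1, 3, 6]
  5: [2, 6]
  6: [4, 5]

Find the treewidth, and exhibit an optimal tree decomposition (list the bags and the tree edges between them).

Treewidth 1.
One such decomposition:
Bags: B1 = {5, 6}  B2 = {4, 6}  B3 = {1, 4}  B4 = {3, 4}  B5 = {2, 5}
Tree: B1–B2, B2–B3, B3–B4, B1–B5

Every bag has size at most 2, so the width is 2 − 1 = 1 and tw(G) ≤ 1. G has an edge, so its treewidth is at least 1. Combining the bounds, tw(G) = 1.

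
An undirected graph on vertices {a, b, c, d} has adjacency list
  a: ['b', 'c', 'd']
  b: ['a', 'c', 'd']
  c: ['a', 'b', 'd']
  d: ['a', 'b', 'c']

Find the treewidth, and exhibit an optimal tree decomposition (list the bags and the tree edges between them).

With just one bag of size 4, the width is 4 − 1 = 3, so tw(G) ≤ 3. On the other hand G contains the 4-clique {a, b, c, d}. A clique must lie in a single bag of any decomposition, so no decomposition can have width below 3. Therefore the treewidth is 3.

Treewidth 3.
One optimal decomposition is:
Bags: B1 = {a, b, c, d}
Tree: (single bag)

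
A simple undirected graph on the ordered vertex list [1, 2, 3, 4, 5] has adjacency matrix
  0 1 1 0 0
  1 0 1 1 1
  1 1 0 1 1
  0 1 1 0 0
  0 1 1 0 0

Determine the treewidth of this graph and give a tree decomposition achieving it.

Treewidth 2.
One optimal decomposition is:
Bags: B1 = {2, 3, 4}  B2 = {1, 2, 3}  B3 = {2, 3, 5}
Tree: B1–B2, B2–B3

Each bag holds 3 vertices, so the decomposition has width 2, which upper-bounds the treewidth. Conversely, {1, 2, 3} is a clique of size 3, and the vertices of any clique must share a bag in every tree decomposition; so some bag has ≥ 3 vertices and tw(G) ≥ 2. Therefore the treewidth is 2.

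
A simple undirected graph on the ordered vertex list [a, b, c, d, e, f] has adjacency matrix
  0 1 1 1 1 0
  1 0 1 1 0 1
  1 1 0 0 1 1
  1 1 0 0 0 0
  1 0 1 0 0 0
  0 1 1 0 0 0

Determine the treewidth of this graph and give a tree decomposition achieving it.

Every bag has size at most 3, so the width is 3 − 1 = 2 and tw(G) ≤ 2. On the other hand G contains the 3-clique {a, b, d}. A clique must lie in a single bag of any decomposition, so no decomposition can have width below 2. Combining the bounds, tw(G) = 2.

Treewidth 2.
Bags: B1 = {a, c, e}  B2 = {a, b, c}  B3 = {b, c, f}  B4 = {a, b, d}
Tree: B1–B2, B2–B3, B2–B4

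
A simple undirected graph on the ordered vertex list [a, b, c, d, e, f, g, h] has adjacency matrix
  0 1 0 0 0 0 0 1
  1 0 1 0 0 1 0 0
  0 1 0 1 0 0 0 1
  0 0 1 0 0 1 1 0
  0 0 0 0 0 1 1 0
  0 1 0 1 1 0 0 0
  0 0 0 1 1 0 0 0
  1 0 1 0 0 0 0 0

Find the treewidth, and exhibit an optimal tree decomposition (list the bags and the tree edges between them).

Treewidth 2.
Bags: B1 = {a, c, h}  B2 = {a, b, c}  B3 = {b, c, d}  B4 = {b, d, f}  B5 = {d, f, g}  B6 = {e, f, g}
Tree: B1–B2, B2–B3, B3–B4, B4–B5, B5–B6

Every bag has size at most 3, so the width is 3 − 1 = 2 and tw(G) ≤ 2. Since h–a–b–c–h is a cycle in G, G is not acyclic. Forests are exactly the graphs of treewidth ≤ 1, so tw(G) ≥ 2. Combining the bounds, tw(G) = 2.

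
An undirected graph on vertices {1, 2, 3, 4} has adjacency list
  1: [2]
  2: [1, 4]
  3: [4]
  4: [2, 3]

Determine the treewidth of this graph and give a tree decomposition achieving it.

Treewidth 1.
One such decomposition:
Bags: B1 = {3, 4}  B2 = {2, 4}  B3 = {1, 2}
Tree: B1–B2, B2–B3

Every bag has size at most 2, so the width is 2 − 1 = 1 and tw(G) ≤ 1. Since G has at least one edge (e.g. 4–3), it is not an edgeless graph, so tw(G) ≥ 1. Combining the bounds, tw(G) = 1.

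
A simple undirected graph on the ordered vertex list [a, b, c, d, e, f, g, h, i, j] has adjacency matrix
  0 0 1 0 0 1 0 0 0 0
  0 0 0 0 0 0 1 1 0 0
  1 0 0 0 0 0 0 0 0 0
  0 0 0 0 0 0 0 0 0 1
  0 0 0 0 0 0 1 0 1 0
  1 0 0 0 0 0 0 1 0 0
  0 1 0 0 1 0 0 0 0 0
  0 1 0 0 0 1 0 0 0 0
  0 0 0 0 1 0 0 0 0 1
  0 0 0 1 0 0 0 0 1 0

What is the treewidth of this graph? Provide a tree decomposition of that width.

Treewidth 1.
Bags: B1 = {a, c}  B2 = {a, f}  B3 = {f, h}  B4 = {b, h}  B5 = {b, g}  B6 = {e, g}  B7 = {e, i}  B8 = {i, j}  B9 = {d, j}
Tree: B1–B2, B2–B3, B3–B4, B4–B5, B5–B6, B6–B7, B7–B8, B8–B9

Every bag has size at most 2, so the width is 2 − 1 = 1 and tw(G) ≤ 1. G has an edge, so its treewidth is at least 1. The upper and lower bounds meet at 1, so that is the treewidth.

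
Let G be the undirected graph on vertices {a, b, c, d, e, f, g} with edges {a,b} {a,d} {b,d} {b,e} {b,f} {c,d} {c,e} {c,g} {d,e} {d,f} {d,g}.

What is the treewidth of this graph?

A width-2 tree decomposition is:
Bags: B1 = {b, d, e}  B2 = {c, d, e}  B3 = {b, d, f}  B4 = {c, d, g}  B5 = {a, b, d}
Tree: B1–B2, B1–B3, B2–B4, B3–B5
Every bag has size at most 3, so the width is 3 − 1 = 2 and tw(G) ≤ 2. On the other hand G contains the 3-clique {c, d, g}. A clique must lie in a single bag of any decomposition, so no decomposition can have width below 2. Therefore the treewidth is 2.

2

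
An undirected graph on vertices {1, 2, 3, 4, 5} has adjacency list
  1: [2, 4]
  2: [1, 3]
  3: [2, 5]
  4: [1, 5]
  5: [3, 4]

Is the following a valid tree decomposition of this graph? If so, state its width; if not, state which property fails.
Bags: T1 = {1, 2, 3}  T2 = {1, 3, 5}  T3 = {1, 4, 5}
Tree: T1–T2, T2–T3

Yes; width 2.

Vertex coverage: the bags together contain {1, 2, 3, 4, 5}, the full vertex set. Edge coverage: each edge of G has both endpoints in at least one bag. Running intersection: for every vertex, the bags containing it form a connected subtree. All three properties hold, so this is a valid tree decomposition of width max|bag| − 1 = 2, and hence tw(G) ≤ 2.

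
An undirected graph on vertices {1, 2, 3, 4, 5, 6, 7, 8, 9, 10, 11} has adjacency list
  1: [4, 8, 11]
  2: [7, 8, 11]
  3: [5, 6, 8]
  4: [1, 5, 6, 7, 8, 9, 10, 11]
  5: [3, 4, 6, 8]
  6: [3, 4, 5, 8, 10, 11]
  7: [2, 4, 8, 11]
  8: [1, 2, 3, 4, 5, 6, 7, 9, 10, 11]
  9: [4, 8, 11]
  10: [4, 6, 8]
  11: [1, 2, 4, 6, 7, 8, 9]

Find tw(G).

3

A width-3 tree decomposition is:
Bags: B1 = {4, 8, 9, 11}  B2 = {4, 6, 8, 11}  B3 = {4, 7, 8, 11}  B4 = {1, 4, 8, 11}  B5 = {2, 7, 8, 11}  B6 = {4, 5, 6, 8}  B7 = {4, 6, 8, 10}  B8 = {3, 5, 6, 8}
Tree: B1–B2, B1–B3, B2–B4, B3–B5, B2–B6, B6–B7, B6–B8
The largest bag has 4 vertices, giving width 3; this decomposition certifies tw(G) ≤ 3. For the lower bound, the 4 vertices {2, 7, 8, 11} are pairwise adjacent, and any tree decomposition puts a clique entirely inside one bag — forcing width ≥ 3. Hence tw(G) = 3 exactly.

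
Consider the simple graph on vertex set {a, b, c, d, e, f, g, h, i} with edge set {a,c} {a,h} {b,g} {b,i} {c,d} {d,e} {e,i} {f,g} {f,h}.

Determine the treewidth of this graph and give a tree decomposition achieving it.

Treewidth 2.
One such decomposition:
Bags: B1 = {a, c, h}  B2 = {c, d, h}  B3 = {d, e, h}  B4 = {e, h, i}  B5 = {b, h, i}  B6 = {b, g, h}  B7 = {f, g, h}
Tree: B1–B2, B2–B3, B3–B4, B4–B5, B5–B6, B6–B7

Each bag holds 3 vertices, so the decomposition has width 2, which upper-bounds the treewidth. Since h–a–c–d–e–i–b–g–f–h is a cycle in G, G is not acyclic. Forests are exactly the graphs of treewidth ≤ 1, so tw(G) ≥ 2. Hence tw(G) = 2 exactly.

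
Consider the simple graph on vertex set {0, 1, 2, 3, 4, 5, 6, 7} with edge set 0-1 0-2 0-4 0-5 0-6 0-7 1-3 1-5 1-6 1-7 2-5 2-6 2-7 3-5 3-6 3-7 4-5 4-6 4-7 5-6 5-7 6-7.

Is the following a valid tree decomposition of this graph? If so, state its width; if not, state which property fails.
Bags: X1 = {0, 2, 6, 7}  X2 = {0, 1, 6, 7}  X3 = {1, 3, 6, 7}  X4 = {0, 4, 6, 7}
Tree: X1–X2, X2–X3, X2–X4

A tree decomposition must satisfy three properties: every vertex lies in some bag; for every edge, both endpoints lie together in some bag; and for every vertex, the bags containing it form a connected subtree. Here vertex 5 appears in no bag, so the decomposition is invalid.

No — vertex 5 appears in no bag.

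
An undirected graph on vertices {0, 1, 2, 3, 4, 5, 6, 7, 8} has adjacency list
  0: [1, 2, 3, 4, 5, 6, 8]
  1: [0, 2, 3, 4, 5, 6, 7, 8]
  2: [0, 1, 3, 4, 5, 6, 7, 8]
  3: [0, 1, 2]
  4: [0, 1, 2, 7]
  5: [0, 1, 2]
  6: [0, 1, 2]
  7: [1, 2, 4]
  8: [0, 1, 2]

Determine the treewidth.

3

A width-3 tree decomposition is:
Bags: B1 = {0, 1, 2, 3}  B2 = {0, 1, 2, 5}  B3 = {0, 1, 2, 8}  B4 = {0, 1, 2, 4}  B5 = {0, 1, 2, 6}  B6 = {1, 2, 4, 7}
Tree: B1–B2, B2–B3, B1–B4, B4–B5, B4–B6
Every bag has size at most 4, so the width is 4 − 1 = 3 and tw(G) ≤ 3. Conversely, {0, 1, 2, 3} is a clique of size 4, and the vertices of any clique must share a bag in every tree decomposition; so some bag has ≥ 4 vertices and tw(G) ≥ 3. Hence tw(G) = 3 exactly.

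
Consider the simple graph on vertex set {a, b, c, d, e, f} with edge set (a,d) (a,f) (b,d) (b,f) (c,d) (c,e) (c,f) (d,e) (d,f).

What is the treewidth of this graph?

2

A width-2 tree decomposition is:
Bags: B1 = {c, d, f}  B2 = {c, d, e}  B3 = {b, d, f}  B4 = {a, d, f}
Tree: B1–B2, B1–B3, B1–B4
Each bag holds 3 vertices, so the decomposition has width 2, which upper-bounds the treewidth. On the other hand G contains the 3-clique {c, d, e}. A clique must lie in a single bag of any decomposition, so no decomposition can have width below 2. Combining the bounds, tw(G) = 2.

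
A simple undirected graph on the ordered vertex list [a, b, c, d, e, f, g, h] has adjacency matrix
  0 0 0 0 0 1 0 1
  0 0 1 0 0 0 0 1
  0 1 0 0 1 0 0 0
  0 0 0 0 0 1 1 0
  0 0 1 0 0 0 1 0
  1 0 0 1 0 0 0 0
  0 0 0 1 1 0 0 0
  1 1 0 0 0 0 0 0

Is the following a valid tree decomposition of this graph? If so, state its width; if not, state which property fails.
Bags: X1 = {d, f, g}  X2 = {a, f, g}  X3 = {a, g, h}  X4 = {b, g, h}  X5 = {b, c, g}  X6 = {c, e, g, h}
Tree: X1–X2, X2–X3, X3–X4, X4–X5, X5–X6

No — bags containing vertex h are not connected in the tree.

A tree decomposition must satisfy three properties: every vertex lies in some bag; for every edge, both endpoints lie together in some bag; and for every vertex, the bags containing it form a connected subtree. Here bags containing vertex h are not connected in the tree, so the decomposition is invalid.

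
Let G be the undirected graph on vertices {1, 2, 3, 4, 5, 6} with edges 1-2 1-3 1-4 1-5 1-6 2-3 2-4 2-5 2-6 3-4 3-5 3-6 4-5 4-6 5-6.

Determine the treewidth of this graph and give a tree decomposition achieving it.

A single bag containing all 6 vertices is trivially a valid decomposition of width 5. Conversely, {1, 2, 3, 4, 5, 6} is a clique of size 6, and the vertices of any clique must share a bag in every tree decomposition; so some bag has ≥ 6 vertices and tw(G) ≥ 5. Hence tw(G) = 5 exactly.

Treewidth 5.
One optimal decomposition is:
Bags: B1 = {1, 2, 3, 4, 5, 6}
Tree: (single bag)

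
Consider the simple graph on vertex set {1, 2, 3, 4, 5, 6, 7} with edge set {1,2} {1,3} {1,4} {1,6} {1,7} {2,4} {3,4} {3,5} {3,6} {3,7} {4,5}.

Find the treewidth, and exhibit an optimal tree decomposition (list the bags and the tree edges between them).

The largest bag has 3 vertices, giving width 2; this decomposition certifies tw(G) ≤ 2. For the lower bound, the 3 vertices {1, 2, 4} are pairwise adjacent, and any tree decomposition puts a clique entirely inside one bag — forcing width ≥ 2. Hence tw(G) = 2 exactly.

Treewidth 2.
One such decomposition:
Bags: B1 = {1, 3, 4}  B2 = {1, 2, 4}  B3 = {1, 3, 6}  B4 = {3, 4, 5}  B5 = {1, 3, 7}
Tree: B1–B2, B1–B3, B1–B4, B1–B5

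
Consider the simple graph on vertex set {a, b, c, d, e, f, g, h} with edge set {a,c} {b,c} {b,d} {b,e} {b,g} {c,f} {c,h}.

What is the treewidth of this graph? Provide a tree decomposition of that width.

Every bag has size at most 2, so the width is 2 − 1 = 1 and tw(G) ≤ 1. Since G has at least one edge (e.g. c–b), it is not an edgeless graph, so tw(G) ≥ 1. Therefore the treewidth is 1.

Treewidth 1.
One such decomposition:
Bags: B1 = {b, c}  B2 = {b, g}  B3 = {c, f}  B4 = {a, c}  B5 = {b, e}  B6 = {b, d}  B7 = {c, h}
Tree: B1–B2, B1–B3, B1–B4, B2–B5, B2–B6, B4–B7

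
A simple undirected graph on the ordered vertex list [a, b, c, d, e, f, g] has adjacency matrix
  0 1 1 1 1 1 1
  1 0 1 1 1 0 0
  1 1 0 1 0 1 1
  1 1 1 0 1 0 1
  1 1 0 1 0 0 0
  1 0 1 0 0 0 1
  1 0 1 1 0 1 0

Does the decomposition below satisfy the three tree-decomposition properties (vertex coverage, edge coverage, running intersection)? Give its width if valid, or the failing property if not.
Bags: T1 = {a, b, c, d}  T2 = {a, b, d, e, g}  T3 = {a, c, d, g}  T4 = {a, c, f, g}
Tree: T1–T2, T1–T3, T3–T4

No — bags containing vertex g are not connected in the tree.

A tree decomposition must satisfy three properties: every vertex lies in some bag; for every edge, both endpoints lie together in some bag; and for every vertex, the bags containing it form a connected subtree. Here bags containing vertex g are not connected in the tree, so the decomposition is invalid.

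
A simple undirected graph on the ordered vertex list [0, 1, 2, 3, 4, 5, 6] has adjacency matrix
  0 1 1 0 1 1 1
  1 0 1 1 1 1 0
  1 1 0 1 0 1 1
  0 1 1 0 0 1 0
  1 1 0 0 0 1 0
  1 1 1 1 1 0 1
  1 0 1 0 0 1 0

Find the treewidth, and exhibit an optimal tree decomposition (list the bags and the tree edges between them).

Treewidth 3.
Bags: B1 = {0, 1, 4, 5}  B2 = {0, 1, 2, 5}  B3 = {1, 2, 3, 5}  B4 = {0, 2, 5, 6}
Tree: B1–B2, B2–B3, B2–B4

Each bag holds 4 vertices, so the decomposition has width 3, which upper-bounds the treewidth. Conversely, {0, 1, 2, 5} is a clique of size 4, and the vertices of any clique must share a bag in every tree decomposition; so some bag has ≥ 4 vertices and tw(G) ≥ 3. Therefore the treewidth is 3.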